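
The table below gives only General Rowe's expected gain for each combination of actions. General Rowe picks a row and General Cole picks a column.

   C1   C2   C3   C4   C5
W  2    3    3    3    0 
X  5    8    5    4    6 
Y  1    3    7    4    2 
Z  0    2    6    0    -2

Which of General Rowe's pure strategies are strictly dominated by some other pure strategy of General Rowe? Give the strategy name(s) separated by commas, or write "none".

W, Z

W: dominated, since X does at least as well everywhere (C1: 5>2, C2: 8>3, C3: 5>3, C4: 4>3, C5: 6>0).
X is not dominated — it holds its own against W at C1 (5>2); Y at C1 (5>1); Z at C1 (5>0).
Y is not dominated — it holds its own against W at C2 (3=3); X at C3 (7>5); Z at C1 (1>0).
Y strictly dominates Z — C1: 1>0, C2: 3>2, C3: 7>6, C4: 4>0, C5: 2>-2.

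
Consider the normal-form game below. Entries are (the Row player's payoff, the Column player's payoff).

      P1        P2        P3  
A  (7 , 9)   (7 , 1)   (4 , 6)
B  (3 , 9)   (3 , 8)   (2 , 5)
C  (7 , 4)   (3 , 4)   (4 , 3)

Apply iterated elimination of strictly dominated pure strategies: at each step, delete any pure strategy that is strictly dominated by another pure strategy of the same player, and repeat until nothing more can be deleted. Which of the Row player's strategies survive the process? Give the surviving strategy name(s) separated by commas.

The Row player's strategy B is strictly dominated by A (P1: 7>3, P2: 7>3, P3: 4>2) and is removed.
The Column player's strategy P3 is strictly dominated by P1 (A: 9>6, C: 4>3) and is removed.
Among the remaining strategies, none is strictly dominated by another pure strategy of the same player, so the elimination stops.
Surviving strategies — the Row player: {A, C}; the Column player: {P1, P2}.

A, C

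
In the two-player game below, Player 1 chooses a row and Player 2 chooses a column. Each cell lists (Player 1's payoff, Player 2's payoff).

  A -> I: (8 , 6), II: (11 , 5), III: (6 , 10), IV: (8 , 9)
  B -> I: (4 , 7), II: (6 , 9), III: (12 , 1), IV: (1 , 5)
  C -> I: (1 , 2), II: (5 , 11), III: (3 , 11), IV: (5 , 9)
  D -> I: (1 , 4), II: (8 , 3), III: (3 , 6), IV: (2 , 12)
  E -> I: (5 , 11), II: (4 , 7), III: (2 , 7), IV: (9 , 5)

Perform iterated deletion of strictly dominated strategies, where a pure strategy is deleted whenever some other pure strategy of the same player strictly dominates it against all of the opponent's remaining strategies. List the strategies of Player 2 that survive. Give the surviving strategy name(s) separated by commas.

I, II, III, IV

Row C is eliminated: A beats it against every remaining column (I: 8>1, II: 11>5, III: 6>3, IV: 8>5).
For Player 1, A strictly dominates D on the remaining columns (I: 8>1, II: 11>8, III: 6>3, IV: 8>2); eliminate D.
Among the remaining strategies, none is strictly dominated by another pure strategy of the same player, so the elimination stops.
Surviving strategies — Player 1: {A, B, E}; Player 2: {I, II, III, IV}.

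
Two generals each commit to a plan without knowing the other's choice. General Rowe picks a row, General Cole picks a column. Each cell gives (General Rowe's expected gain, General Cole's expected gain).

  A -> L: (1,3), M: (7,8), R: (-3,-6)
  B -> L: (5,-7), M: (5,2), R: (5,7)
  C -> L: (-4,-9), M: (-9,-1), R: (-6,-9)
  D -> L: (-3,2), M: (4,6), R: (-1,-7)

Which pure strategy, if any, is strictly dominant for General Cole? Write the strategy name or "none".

L fails to dominate M at A (3<8).
M fails to dominate R at B (2<7).
R fails to dominate L at A (-6<3).
No single strategy dominates all the others.

none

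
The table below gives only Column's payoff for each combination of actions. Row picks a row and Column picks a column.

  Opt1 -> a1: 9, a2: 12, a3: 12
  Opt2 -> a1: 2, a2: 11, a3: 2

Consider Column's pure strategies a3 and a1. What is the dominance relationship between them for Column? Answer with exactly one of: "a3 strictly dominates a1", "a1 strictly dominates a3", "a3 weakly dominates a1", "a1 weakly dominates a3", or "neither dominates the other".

a3 weakly dominates a1

Compare a3 to a1 across each opponent action: Opt1: 12>9, Opt2: 2=2.
a3 is at least as good everywhere and strictly better somewhere (tied only at Opt2), so a3 weakly but not strictly dominates a1.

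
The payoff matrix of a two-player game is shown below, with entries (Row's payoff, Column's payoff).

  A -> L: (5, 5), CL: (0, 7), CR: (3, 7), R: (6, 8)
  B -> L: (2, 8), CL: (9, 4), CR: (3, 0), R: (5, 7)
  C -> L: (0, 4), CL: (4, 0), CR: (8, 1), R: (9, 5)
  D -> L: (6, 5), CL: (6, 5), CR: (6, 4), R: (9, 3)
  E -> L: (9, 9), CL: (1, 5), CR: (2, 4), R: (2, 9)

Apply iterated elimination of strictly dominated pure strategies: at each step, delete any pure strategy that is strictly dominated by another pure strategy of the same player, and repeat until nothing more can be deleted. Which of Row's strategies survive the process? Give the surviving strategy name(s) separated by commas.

For Row, D strictly dominates A on the remaining columns (L: 6>5, CL: 6>0, CR: 6>3, R: 9>6); eliminate A.
For Column, L strictly dominates CR on the remaining rows (B: 8>0, C: 4>1, D: 5>4, E: 9>4); eliminate CR.
Among the remaining strategies, none is strictly dominated by another pure strategy of the same player, so the elimination stops.
Surviving strategies — Row: {B, C, D, E}; Column: {L, CL, R}.

B, C, D, E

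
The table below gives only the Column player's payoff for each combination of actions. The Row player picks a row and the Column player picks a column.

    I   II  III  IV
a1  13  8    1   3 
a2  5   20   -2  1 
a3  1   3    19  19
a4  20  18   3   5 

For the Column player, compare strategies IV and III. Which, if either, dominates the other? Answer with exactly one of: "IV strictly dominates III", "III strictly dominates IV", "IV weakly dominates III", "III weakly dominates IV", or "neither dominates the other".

IV weakly dominates III

IV's payoffs vs III's, by the Row player's action — a1: 3>1, a2: 1>-2, a3: 19=19, a4: 5>3.
IV is at least as good everywhere and strictly better somewhere (tied only at a3), so IV weakly but not strictly dominates III.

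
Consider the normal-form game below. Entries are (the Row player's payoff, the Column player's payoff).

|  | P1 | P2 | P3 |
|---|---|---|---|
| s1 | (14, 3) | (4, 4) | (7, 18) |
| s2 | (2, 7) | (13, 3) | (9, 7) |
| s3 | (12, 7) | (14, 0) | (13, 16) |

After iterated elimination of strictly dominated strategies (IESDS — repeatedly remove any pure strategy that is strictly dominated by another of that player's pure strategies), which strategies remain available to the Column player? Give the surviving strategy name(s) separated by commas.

Row s2 is eliminated: s3 beats it against every remaining column (P1: 12>2, P2: 14>13, P3: 13>9).
Column P1 is eliminated: P3 beats it against every remaining row (s1: 18>3, s3: 16>7).
The Row player's strategy s1 is strictly dominated by s3 (P2: 14>4, P3: 13>7) and is removed.
For the Column player, P3 strictly dominates P2 on the remaining rows (s3: 16>0); eliminate P2.
Among the remaining strategies, none is strictly dominated by another pure strategy of the same player, so the elimination stops.
Surviving strategies — the Row player: {s3}; the Column player: {P3}.

P3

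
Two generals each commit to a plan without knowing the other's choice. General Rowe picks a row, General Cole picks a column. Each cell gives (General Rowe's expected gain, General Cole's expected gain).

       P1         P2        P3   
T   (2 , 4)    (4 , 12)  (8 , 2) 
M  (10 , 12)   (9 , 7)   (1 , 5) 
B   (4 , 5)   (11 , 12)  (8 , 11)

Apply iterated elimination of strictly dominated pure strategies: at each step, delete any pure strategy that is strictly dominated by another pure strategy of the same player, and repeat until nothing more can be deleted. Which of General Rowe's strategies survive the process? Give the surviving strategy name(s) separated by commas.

General Cole's strategy P3 is strictly dominated by P2 (T: 12>2, M: 7>5, B: 12>11) and is removed.
For General Rowe, M strictly dominates T on the remaining columns (P1: 10>2, P2: 9>4); eliminate T.
Among the remaining strategies, none is strictly dominated by another pure strategy of the same player, so the elimination stops.
Surviving strategies — General Rowe: {M, B}; General Cole: {P1, P2}.

M, B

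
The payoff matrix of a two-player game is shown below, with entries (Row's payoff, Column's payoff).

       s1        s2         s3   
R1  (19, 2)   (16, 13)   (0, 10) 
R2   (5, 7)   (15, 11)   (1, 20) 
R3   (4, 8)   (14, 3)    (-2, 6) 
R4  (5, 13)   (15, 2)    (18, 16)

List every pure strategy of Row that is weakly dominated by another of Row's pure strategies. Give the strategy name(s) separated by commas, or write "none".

Nothing dominates R1: R2 at s1 (19>5); R3 at s1 (19>4); R4 at s1 (19>5).
R2: dominated, since R4 does at least as well everywhere (s1: 5=5, s2: 15=15, s3: 18>1).
R3 is weakly dominated by R1 (s1: 19>4, s2: 16>14, s3: 0>-2).
R4 is not dominated — it holds its own against R1 at s3 (18>0); R2 at s3 (18>1); R3 at s1 (5>4).

R2, R3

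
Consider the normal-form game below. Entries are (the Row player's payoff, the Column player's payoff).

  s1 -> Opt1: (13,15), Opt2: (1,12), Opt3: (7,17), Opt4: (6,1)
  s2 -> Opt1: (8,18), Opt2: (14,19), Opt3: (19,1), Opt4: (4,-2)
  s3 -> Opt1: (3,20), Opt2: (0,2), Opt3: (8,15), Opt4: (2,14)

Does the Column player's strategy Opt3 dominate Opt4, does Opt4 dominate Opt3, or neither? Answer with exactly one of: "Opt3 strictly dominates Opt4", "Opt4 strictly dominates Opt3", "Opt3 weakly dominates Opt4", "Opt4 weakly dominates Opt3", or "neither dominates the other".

Opt3 strictly dominates Opt4

Opt3's payoffs vs Opt4's, by the Row player's action — s1: 17>1, s2: 1>-2, s3: 15>14.
Opt3 gives a strictly higher payoff against each choice by the Row player, so Opt3 strictly dominates Opt4.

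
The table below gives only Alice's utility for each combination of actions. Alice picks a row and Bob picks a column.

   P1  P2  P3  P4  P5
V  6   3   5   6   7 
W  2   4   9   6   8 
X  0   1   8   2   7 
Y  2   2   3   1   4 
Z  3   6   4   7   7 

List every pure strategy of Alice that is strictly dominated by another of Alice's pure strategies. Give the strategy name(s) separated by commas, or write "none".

V: no other strategy beats it everywhere (W at P1 (6>2); X at P1 (6>0); Y at P1 (6>2); Z at P1 (6>3)).
Nothing dominates W: V at P2 (4>3); X at P1 (2>0); Y at P1 (2=2); Z at P3 (9>4).
X: dominated, since W does at least as well everywhere (P1: 2>0, P2: 4>1, P3: 9>8, P4: 6>2, P5: 8>7).
Y is strictly dominated by V (P1: 6>2, P2: 3>2, P3: 5>3, P4: 6>1, P5: 7>4).
Z is not dominated — it holds its own against V at P2 (6>3); W at P1 (3>2); X at P1 (3>0); Y at P1 (3>2).

X, Y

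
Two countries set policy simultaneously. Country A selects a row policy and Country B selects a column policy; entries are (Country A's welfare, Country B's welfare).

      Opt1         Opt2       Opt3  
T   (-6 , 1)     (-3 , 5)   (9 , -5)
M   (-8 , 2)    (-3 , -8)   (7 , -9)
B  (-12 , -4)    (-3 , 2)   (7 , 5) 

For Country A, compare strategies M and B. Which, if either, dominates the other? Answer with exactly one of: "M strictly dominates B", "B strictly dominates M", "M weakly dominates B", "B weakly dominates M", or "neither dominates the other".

M's payoffs vs B's, by Country B's action — Opt1: -8>-12, Opt2: -3=-3, Opt3: 7=7.
M is at least as good everywhere and strictly better somewhere (tied only at Opt2, Opt3), so M weakly but not strictly dominates B.

M weakly dominates B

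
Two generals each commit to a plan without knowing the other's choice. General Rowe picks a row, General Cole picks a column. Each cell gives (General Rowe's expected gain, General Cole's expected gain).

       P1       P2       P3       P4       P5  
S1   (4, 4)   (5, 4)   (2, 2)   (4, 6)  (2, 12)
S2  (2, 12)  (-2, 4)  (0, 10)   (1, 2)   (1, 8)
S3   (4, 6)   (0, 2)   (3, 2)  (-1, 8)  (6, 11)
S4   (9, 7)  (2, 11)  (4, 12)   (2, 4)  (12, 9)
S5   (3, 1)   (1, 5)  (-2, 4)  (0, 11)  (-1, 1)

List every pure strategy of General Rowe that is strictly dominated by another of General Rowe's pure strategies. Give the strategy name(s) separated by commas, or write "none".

S1: no other strategy beats it everywhere (S2 at P1 (4>2); S3 at P1 (4=4); S4 at P2 (5>2); S5 at P1 (4>3)).
S2: dominated, since S1 does at least as well everywhere (P1: 4>2, P2: 5>-2, P3: 2>0, P4: 4>1, P5: 2>1).
S3 is strictly dominated by S4 (P1: 9>4, P2: 2>0, P3: 4>3, P4: 2>-1, P5: 12>6).
Nothing dominates S4: S1 at P1 (9>4); S2 at P1 (9>2); S3 at P1 (9>4); S5 at P1 (9>3).
S5: dominated, since S1 does at least as well everywhere (P1: 4>3, P2: 5>1, P3: 2>-2, P4: 4>0, P5: 2>-1).

S2, S3, S5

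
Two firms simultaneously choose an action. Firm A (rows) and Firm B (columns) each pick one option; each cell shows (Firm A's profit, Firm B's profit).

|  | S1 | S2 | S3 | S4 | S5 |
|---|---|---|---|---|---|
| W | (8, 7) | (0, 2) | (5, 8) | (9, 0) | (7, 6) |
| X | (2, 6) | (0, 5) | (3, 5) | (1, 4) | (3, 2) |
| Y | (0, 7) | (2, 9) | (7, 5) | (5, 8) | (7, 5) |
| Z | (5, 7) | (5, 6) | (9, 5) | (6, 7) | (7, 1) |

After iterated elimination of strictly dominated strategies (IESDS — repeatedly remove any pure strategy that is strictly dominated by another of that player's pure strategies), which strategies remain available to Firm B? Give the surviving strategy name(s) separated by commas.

S1, S3, S4

For Firm A, Z strictly dominates X on the remaining columns (S1: 5>2, S2: 5>0, S3: 9>3, S4: 6>1, S5: 7>3); eliminate X.
Column S5 is eliminated: S1 beats it against every remaining row (W: 7>6, Y: 7>5, Z: 7>1).
Firm A's strategy Y is strictly dominated by Z (S1: 5>0, S2: 5>2, S3: 9>7, S4: 6>5) and is removed.
Firm B's strategy S2 is strictly dominated by S1 (W: 7>2, Z: 7>6) and is removed.
Among the remaining strategies, none is strictly dominated by another pure strategy of the same player, so the elimination stops.
Surviving strategies — Firm A: {W, Z}; Firm B: {S1, S3, S4}.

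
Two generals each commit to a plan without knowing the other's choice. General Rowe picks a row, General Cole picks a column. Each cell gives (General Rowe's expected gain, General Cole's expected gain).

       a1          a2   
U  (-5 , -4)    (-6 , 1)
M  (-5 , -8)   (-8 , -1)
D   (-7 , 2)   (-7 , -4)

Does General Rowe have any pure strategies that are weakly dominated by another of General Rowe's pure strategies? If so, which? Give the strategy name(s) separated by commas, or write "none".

U is not dominated — it holds its own against M at a2 (-6>-8); D at a1 (-5>-7).
U weakly dominates M — a1: -5=-5, a2: -6>-8.
U weakly dominates D — a1: -5>-7, a2: -6>-7.

M, D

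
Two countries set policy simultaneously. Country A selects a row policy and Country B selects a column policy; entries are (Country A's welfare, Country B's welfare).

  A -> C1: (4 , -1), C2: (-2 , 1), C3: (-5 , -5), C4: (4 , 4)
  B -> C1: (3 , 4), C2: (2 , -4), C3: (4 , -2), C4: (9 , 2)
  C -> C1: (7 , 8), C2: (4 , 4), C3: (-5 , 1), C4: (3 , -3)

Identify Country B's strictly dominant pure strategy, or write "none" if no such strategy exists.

C1 fails to dominate C2 at A (-1<1).
C2 fails to dominate C1 at B (-4<4).
C3 fails to dominate C1 at A (-5<-1).
C4 fails to dominate C1 at B (2<4).
No single strategy dominates all the others.

none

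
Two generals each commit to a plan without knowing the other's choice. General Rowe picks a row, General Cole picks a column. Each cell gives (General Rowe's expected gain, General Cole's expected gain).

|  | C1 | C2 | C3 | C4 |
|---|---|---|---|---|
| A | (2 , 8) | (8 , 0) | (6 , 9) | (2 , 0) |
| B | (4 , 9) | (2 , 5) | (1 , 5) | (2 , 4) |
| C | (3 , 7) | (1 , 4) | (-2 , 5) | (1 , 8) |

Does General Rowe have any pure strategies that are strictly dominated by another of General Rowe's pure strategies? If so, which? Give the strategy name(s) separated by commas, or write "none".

A: no other strategy beats it everywhere (B at C2 (8>2); C at C2 (8>1)).
B is not dominated — it holds its own against A at C1 (4>2); C at C1 (4>3).
B strictly dominates C — C1: 4>3, C2: 2>1, C3: 1>-2, C4: 2>1.

C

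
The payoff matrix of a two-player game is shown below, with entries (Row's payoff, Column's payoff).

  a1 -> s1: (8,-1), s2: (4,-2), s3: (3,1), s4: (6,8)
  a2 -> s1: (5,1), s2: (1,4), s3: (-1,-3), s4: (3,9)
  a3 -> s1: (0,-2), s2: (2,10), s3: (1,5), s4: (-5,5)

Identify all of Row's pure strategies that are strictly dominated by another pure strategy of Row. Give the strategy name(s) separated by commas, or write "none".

a1 is not dominated — it holds its own against a2 at s1 (8>5); a3 at s1 (8>0).
a1 strictly dominates a2 — s1: 8>5, s2: 4>1, s3: 3>-1, s4: 6>3.
a3: dominated, since a1 does at least as well everywhere (s1: 8>0, s2: 4>2, s3: 3>1, s4: 6>-5).

a2, a3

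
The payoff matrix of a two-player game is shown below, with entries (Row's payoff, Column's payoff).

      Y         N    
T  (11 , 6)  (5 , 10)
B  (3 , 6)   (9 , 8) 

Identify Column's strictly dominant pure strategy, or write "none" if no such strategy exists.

N vs Y: T: 10>6, B: 8>6.
N strictly beats every other strategy against every opponent action, so it is strictly dominant.

N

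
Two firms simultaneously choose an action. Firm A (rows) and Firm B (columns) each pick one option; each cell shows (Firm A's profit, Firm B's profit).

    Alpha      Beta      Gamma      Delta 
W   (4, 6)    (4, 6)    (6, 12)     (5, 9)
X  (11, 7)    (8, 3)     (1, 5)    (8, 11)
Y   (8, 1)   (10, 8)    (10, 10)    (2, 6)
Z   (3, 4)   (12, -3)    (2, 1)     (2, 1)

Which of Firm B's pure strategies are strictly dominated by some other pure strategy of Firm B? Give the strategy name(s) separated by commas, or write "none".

Beta

Nothing dominates Alpha: Beta at W (6=6); Gamma at X (7>5); Delta at Z (4>1).
Gamma strictly dominates Beta — W: 12>6, X: 5>3, Y: 10>8, Z: 1>-3.
Gamma is not dominated — it holds its own against Alpha at W (12>6); Beta at W (12>6); Delta at W (12>9).
Delta is not dominated — it holds its own against Alpha at W (9>6); Beta at W (9>6); Gamma at X (11>5).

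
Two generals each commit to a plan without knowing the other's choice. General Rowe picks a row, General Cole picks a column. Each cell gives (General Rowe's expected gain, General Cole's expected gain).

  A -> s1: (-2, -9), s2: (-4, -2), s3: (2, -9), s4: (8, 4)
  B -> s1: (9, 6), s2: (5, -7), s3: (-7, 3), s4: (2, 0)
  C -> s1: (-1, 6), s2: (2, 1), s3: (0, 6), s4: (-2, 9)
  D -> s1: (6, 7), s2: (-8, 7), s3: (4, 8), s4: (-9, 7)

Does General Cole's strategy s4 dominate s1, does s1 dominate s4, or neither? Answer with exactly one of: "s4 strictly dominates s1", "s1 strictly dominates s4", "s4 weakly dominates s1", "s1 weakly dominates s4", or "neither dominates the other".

neither dominates the other

Compare s4 to s1 across every action of General Rowe: A: 4>-9, B: 0<6, C: 9>6, D: 7=7.
s4 does better at A, C but worse at B; neither strategy dominates the other.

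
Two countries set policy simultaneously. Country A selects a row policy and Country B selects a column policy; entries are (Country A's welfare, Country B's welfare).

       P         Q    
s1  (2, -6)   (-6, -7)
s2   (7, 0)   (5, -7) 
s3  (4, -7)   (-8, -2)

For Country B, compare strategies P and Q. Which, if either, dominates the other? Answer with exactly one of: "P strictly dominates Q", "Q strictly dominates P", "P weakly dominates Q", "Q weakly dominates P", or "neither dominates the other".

Compare P to Q across every action of Country A: s1: -6>-7, s2: 0>-7, s3: -7<-2.
P does better at s1, s2 but worse at s3; neither strategy dominates the other.

neither dominates the other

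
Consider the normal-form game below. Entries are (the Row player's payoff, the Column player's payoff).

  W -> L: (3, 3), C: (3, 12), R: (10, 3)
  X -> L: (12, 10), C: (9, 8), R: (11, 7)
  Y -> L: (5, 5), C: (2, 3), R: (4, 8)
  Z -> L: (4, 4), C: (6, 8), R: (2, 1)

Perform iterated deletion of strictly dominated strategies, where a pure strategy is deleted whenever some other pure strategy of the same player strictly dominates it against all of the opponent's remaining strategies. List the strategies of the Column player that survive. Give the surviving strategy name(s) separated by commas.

For the Row player, X strictly dominates W on the remaining columns (L: 12>3, C: 9>3, R: 11>10); eliminate W.
Row Y is eliminated: X beats it against every remaining column (L: 12>5, C: 9>2, R: 11>4).
For the Row player, X strictly dominates Z on the remaining columns (L: 12>4, C: 9>6, R: 11>2); eliminate Z.
Column C is eliminated: L beats it against every remaining row (X: 10>8).
For the Column player, L strictly dominates R on the remaining rows (X: 10>7); eliminate R.
Among the remaining strategies, none is strictly dominated by another pure strategy of the same player, so the elimination stops.
Surviving strategies — the Row player: {X}; the Column player: {L}.

L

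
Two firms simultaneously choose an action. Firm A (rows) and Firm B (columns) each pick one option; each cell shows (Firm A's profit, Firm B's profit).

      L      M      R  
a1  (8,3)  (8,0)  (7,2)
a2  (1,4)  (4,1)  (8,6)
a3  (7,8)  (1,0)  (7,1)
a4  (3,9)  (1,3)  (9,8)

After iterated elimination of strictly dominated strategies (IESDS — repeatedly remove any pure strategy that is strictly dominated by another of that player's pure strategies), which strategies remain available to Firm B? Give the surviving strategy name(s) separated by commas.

L

Column M is eliminated: L beats it against every remaining row (a1: 3>0, a2: 4>1, a3: 8>0, a4: 9>3).
Firm A's strategy a2 is strictly dominated by a4 (L: 3>1, R: 9>8) and is removed.
Column R is eliminated: L beats it against every remaining row (a1: 3>2, a3: 8>1, a4: 9>8).
Firm A's strategy a3 is strictly dominated by a1 (L: 8>7) and is removed.
Firm A's strategy a4 is strictly dominated by a1 (L: 8>3) and is removed.
Among the remaining strategies, none is strictly dominated by another pure strategy of the same player, so the elimination stops.
Surviving strategies — Firm A: {a1}; Firm B: {L}.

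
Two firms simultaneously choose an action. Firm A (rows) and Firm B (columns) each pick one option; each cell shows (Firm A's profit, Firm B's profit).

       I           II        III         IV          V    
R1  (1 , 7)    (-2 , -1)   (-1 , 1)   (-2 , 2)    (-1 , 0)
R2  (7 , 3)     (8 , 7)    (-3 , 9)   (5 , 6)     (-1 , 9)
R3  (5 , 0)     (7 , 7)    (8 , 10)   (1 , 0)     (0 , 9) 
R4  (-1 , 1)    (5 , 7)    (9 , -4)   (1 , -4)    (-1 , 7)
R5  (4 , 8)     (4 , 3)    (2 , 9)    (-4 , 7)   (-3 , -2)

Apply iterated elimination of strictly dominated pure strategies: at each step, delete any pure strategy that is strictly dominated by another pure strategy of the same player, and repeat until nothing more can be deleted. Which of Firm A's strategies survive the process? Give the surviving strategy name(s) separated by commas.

For Firm A, R3 strictly dominates R1 on the remaining columns (I: 5>1, II: 7>-2, III: 8>-1, IV: 1>-2, V: 0>-1); eliminate R1.
Firm A's strategy R5 is strictly dominated by R3 (I: 5>4, II: 7>4, III: 8>2, IV: 1>-4, V: 0>-3) and is removed.
For Firm B, II strictly dominates I on the remaining rows (R2: 7>3, R3: 7>0, R4: 7>1); eliminate I.
Column IV is eliminated: II beats it against every remaining row (R2: 7>6, R3: 7>0, R4: 7>-4).
Among the remaining strategies, none is strictly dominated by another pure strategy of the same player, so the elimination stops.
Surviving strategies — Firm A: {R2, R3, R4}; Firm B: {II, III, V}.

R2, R3, R4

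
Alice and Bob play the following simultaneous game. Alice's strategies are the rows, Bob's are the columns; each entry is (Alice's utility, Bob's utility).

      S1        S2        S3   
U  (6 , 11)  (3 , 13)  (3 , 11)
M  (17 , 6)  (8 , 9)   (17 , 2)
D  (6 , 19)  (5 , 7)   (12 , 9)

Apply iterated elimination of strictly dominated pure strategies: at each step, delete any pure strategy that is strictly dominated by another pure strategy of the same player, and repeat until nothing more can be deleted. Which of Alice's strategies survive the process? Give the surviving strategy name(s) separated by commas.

Alice's strategy U is strictly dominated by M (S1: 17>6, S2: 8>3, S3: 17>3) and is removed.
Row D is eliminated: M beats it against every remaining column (S1: 17>6, S2: 8>5, S3: 17>12).
For Bob, S2 strictly dominates S1 on the remaining rows (M: 9>6); eliminate S1.
Bob's strategy S3 is strictly dominated by S2 (M: 9>2) and is removed.
Among the remaining strategies, none is strictly dominated by another pure strategy of the same player, so the elimination stops.
Surviving strategies — Alice: {M}; Bob: {S2}.

M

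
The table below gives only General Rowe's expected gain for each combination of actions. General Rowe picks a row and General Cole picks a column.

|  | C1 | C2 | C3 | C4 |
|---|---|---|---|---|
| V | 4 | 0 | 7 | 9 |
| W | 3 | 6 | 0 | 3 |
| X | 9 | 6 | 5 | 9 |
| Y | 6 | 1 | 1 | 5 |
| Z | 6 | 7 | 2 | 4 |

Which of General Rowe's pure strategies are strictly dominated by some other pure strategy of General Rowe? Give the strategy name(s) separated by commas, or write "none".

W, Y

V: no other strategy beats it everywhere (W at C1 (4>3); X at C3 (7>5); Y at C3 (7>1); Z at C3 (7>2)).
W is strictly dominated by Z (C1: 6>3, C2: 7>6, C3: 2>0, C4: 4>3).
Nothing dominates X: V at C1 (9>4); W at C1 (9>3); Y at C1 (9>6); Z at C1 (9>6).
Y: dominated, since X does at least as well everywhere (C1: 9>6, C2: 6>1, C3: 5>1, C4: 9>5).
Z is not dominated — it holds its own against V at C1 (6>4); W at C1 (6>3); X at C2 (7>6); Y at C1 (6=6).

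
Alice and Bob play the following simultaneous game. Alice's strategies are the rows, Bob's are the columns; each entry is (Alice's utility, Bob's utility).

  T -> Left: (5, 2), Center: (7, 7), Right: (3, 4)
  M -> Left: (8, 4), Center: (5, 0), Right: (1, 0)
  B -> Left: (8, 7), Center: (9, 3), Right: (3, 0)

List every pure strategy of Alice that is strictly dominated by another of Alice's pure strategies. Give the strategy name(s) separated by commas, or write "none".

none

Nothing dominates T: M at Center (7>5); B at Right (3=3).
M: no other strategy beats it everywhere (T at Left (8>5); B at Left (8=8)).
Nothing dominates B: T at Left (8>5); M at Left (8=8).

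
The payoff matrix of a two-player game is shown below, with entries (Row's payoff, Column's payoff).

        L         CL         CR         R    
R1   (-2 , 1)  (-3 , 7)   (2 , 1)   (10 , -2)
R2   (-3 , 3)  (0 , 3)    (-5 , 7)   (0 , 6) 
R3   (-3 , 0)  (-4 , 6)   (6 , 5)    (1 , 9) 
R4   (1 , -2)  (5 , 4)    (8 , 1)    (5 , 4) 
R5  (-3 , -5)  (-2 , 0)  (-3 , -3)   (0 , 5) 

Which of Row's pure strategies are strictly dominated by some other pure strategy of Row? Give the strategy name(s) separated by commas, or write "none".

R2, R3, R5

Nothing dominates R1: R2 at L (-2>-3); R3 at L (-2>-3); R4 at R (10>5); R5 at L (-2>-3).
R2 is strictly dominated by R4 (L: 1>-3, CL: 5>0, CR: 8>-5, R: 5>0).
R4 strictly dominates R3 — L: 1>-3, CL: 5>-4, CR: 8>6, R: 5>1.
R4: no other strategy beats it everywhere (R1 at L (1>-2); R2 at L (1>-3); R3 at L (1>-3); R5 at L (1>-3)).
R5: dominated, since R4 does at least as well everywhere (L: 1>-3, CL: 5>-2, CR: 8>-3, R: 5>0).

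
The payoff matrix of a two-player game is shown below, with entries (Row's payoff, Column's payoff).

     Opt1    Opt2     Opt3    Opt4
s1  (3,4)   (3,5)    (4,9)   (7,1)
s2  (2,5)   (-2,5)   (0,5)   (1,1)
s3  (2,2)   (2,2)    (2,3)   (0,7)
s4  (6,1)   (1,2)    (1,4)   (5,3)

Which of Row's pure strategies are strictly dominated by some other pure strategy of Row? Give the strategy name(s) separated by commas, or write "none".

s1 is not dominated — it holds its own against s2 at Opt1 (3>2); s3 at Opt1 (3>2); s4 at Opt2 (3>1).
s1 strictly dominates s2 — Opt1: 3>2, Opt2: 3>-2, Opt3: 4>0, Opt4: 7>1.
s1 strictly dominates s3 — Opt1: 3>2, Opt2: 3>2, Opt3: 4>2, Opt4: 7>0.
s4 is not dominated — it holds its own against s1 at Opt1 (6>3); s2 at Opt1 (6>2); s3 at Opt1 (6>2).

s2, s3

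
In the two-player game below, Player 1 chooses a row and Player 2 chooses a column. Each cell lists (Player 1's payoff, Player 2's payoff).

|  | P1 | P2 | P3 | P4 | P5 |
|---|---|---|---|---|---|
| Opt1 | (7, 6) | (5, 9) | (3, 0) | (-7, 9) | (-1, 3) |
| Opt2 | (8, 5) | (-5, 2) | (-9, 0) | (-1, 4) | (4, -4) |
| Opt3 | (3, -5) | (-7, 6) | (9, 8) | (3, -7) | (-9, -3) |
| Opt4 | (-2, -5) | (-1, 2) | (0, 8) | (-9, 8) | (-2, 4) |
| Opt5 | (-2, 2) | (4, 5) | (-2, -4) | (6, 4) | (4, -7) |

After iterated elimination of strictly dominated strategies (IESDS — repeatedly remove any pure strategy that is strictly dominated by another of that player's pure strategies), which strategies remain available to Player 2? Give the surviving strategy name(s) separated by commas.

P1, P2, P3, P4

For Player 1, Opt1 strictly dominates Opt4 on the remaining columns (P1: 7>-2, P2: 5>-1, P3: 3>0, P4: -7>-9, P5: -1>-2); eliminate Opt4.
For Player 2, P2 strictly dominates P5 on the remaining rows (Opt1: 9>3, Opt2: 2>-4, Opt3: 6>-3, Opt5: 5>-7); eliminate P5.
Among the remaining strategies, none is strictly dominated by another pure strategy of the same player, so the elimination stops.
Surviving strategies — Player 1: {Opt1, Opt2, Opt3, Opt5}; Player 2: {P1, P2, P3, P4}.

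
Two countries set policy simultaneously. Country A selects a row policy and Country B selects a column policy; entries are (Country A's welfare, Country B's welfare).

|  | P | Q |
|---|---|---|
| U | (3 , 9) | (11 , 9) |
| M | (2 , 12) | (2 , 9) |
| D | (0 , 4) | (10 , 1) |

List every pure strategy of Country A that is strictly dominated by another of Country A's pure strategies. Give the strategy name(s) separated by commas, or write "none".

U: no other strategy beats it everywhere (M at P (3>2); D at P (3>0)).
M is strictly dominated by U (P: 3>2, Q: 11>2).
D is strictly dominated by U (P: 3>0, Q: 11>10).

M, D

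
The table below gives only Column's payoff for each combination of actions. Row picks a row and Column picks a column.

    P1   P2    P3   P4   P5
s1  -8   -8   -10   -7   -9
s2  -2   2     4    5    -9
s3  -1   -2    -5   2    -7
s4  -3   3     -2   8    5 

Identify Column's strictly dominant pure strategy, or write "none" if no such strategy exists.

P4

P4 vs P1: s1: -7>-8, s2: 5>-2, s3: 2>-1, s4: 8>-3.
P4 vs P2: s1: -7>-8, s2: 5>2, s3: 2>-2, s4: 8>3.
P4 vs P3: s1: -7>-10, s2: 5>4, s3: 2>-5, s4: 8>-2.
P4 vs P5: s1: -7>-9, s2: 5>-9, s3: 2>-7, s4: 8>5.
P4 strictly beats every other strategy against every opponent action, so it is strictly dominant.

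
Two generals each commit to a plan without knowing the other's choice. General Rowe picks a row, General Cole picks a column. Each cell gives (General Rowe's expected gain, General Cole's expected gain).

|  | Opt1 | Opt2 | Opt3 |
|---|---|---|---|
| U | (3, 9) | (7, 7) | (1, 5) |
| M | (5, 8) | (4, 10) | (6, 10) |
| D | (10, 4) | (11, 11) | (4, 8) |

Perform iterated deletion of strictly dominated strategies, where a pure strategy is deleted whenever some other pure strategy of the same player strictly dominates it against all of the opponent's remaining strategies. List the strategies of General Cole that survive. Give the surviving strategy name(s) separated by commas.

Opt2, Opt3

General Rowe's strategy U is strictly dominated by D (Opt1: 10>3, Opt2: 11>7, Opt3: 4>1) and is removed.
For General Cole, Opt2 strictly dominates Opt1 on the remaining rows (M: 10>8, D: 11>4); eliminate Opt1.
Among the remaining strategies, none is strictly dominated by another pure strategy of the same player, so the elimination stops.
Surviving strategies — General Rowe: {M, D}; General Cole: {Opt2, Opt3}.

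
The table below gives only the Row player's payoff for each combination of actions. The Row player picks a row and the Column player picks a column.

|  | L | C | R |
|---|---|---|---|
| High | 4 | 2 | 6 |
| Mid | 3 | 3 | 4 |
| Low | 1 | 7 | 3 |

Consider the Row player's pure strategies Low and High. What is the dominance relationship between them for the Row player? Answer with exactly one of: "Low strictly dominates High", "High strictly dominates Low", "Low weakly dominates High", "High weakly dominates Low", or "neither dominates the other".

neither dominates the other

Low's payoffs vs High's, by the Column player's action — L: 1<4, C: 7>2, R: 3<6.
Low does better at C but worse at L, R; neither strategy dominates the other.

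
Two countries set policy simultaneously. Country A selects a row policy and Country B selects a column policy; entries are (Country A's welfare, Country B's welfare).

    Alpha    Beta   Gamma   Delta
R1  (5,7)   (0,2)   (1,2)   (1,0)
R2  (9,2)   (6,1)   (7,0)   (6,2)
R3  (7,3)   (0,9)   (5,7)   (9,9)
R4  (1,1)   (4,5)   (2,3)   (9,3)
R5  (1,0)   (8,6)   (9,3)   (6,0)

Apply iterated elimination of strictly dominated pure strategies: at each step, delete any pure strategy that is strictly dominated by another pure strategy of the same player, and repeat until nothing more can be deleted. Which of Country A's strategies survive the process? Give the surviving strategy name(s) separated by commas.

R2, R3, R4, R5

Row R1 is eliminated: R2 beats it against every remaining column (Alpha: 9>5, Beta: 6>0, Gamma: 7>1, Delta: 6>1).
For Country B, Beta strictly dominates Gamma on the remaining rows (R2: 1>0, R3: 9>7, R4: 5>3, R5: 6>3); eliminate Gamma.
Among the remaining strategies, none is strictly dominated by another pure strategy of the same player, so the elimination stops.
Surviving strategies — Country A: {R2, R3, R4, R5}; Country B: {Alpha, Beta, Delta}.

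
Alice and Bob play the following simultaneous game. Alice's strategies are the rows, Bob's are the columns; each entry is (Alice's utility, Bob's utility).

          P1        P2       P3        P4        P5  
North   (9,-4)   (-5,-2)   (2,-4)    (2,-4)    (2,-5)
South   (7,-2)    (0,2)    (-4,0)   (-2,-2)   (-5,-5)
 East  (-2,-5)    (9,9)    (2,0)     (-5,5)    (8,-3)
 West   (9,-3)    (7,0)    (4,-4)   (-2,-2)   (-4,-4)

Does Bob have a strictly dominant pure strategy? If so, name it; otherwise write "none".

P2 vs P1: North: -2>-4, South: 2>-2, East: 9>-5, West: 0>-3.
P2 vs P3: North: -2>-4, South: 2>0, East: 9>0, West: 0>-4.
P2 vs P4: North: -2>-4, South: 2>-2, East: 9>5, West: 0>-2.
P2 vs P5: North: -2>-5, South: 2>-5, East: 9>-3, West: 0>-4.
P2 strictly beats every other strategy against every opponent action, so it is strictly dominant.

P2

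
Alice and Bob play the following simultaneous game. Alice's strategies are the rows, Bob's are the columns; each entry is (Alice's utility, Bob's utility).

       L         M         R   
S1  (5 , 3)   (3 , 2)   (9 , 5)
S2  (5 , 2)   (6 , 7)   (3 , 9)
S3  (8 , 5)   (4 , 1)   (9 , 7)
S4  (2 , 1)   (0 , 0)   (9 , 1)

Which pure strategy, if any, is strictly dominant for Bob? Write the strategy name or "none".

L fails to dominate M at S2 (2<7).
M fails to dominate L at S1 (2<3).
R fails to dominate L at S4 (1=1).
No single strategy dominates all the others.

none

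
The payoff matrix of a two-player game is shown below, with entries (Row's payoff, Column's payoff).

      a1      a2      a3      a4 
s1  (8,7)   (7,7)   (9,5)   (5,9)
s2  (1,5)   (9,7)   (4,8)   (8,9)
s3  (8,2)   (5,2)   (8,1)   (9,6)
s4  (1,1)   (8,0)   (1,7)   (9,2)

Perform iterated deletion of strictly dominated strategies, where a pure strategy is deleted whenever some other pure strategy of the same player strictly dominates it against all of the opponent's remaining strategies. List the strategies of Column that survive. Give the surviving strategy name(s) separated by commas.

a3, a4

For Column, a4 strictly dominates a1 on the remaining rows (s1: 9>7, s2: 9>5, s3: 6>2, s4: 2>1); eliminate a1.
Column a2 is eliminated: a4 beats it against every remaining row (s1: 9>7, s2: 9>7, s3: 6>2, s4: 2>0).
For Row, s3 strictly dominates s2 on the remaining columns (a3: 8>4, a4: 9>8); eliminate s2.
Among the remaining strategies, none is strictly dominated by another pure strategy of the same player, so the elimination stops.
Surviving strategies — Row: {s1, s3, s4}; Column: {a3, a4}.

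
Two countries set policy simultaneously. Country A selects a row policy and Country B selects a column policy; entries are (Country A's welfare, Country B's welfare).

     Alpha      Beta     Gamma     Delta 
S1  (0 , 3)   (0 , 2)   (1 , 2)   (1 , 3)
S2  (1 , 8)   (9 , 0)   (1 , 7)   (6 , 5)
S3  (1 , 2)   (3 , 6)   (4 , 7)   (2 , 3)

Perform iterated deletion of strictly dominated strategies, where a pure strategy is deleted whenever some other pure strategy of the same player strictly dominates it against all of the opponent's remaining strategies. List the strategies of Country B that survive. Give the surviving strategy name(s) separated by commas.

For Country A, S3 strictly dominates S1 on the remaining columns (Alpha: 1>0, Beta: 3>0, Gamma: 4>1, Delta: 2>1); eliminate S1.
Country B's strategy Beta is strictly dominated by Gamma (S2: 7>0, S3: 7>6) and is removed.
Country B's strategy Delta is strictly dominated by Gamma (S2: 7>5, S3: 7>3) and is removed.
Among the remaining strategies, none is strictly dominated by another pure strategy of the same player, so the elimination stops.
Surviving strategies — Country A: {S2, S3}; Country B: {Alpha, Gamma}.

Alpha, Gamma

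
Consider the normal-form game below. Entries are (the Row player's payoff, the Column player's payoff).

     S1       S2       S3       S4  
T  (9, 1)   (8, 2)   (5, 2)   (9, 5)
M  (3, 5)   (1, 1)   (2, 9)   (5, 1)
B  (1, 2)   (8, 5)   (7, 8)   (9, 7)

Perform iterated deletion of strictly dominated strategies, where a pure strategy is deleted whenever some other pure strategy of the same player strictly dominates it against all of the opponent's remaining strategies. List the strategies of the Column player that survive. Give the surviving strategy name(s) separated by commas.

Row M is eliminated: T beats it against every remaining column (S1: 9>3, S2: 8>1, S3: 5>2, S4: 9>5).
The Column player's strategy S1 is strictly dominated by S2 (T: 2>1, B: 5>2) and is removed.
For the Column player, S4 strictly dominates S2 on the remaining rows (T: 5>2, B: 7>5); eliminate S2.
Among the remaining strategies, none is strictly dominated by another pure strategy of the same player, so the elimination stops.
Surviving strategies — the Row player: {T, B}; the Column player: {S3, S4}.

S3, S4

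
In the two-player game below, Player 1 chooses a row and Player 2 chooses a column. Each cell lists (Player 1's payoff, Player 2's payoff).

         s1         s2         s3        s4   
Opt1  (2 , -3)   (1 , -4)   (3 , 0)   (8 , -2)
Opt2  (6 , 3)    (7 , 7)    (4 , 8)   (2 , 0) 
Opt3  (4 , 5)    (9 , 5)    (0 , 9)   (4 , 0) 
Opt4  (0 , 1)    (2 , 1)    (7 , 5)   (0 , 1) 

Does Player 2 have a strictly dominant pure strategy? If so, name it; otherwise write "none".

s3

s3 vs s1: Opt1: 0>-3, Opt2: 8>3, Opt3: 9>5, Opt4: 5>1.
s3 vs s2: Opt1: 0>-4, Opt2: 8>7, Opt3: 9>5, Opt4: 5>1.
s3 vs s4: Opt1: 0>-2, Opt2: 8>0, Opt3: 9>0, Opt4: 5>1.
s3 strictly beats every other strategy against every opponent action, so it is strictly dominant.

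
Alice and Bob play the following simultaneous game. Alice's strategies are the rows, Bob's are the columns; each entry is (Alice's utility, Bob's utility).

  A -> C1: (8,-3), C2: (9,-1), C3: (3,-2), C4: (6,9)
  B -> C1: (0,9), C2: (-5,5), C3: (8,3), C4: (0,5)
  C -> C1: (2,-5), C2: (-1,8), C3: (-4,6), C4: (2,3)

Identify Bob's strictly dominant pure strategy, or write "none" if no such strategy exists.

none

C1 fails to dominate C2 at A (-3<-1).
C2 fails to dominate C1 at B (5<9).
C3 fails to dominate C1 at B (3<9).
C4 fails to dominate C1 at B (5<9).
No single strategy dominates all the others.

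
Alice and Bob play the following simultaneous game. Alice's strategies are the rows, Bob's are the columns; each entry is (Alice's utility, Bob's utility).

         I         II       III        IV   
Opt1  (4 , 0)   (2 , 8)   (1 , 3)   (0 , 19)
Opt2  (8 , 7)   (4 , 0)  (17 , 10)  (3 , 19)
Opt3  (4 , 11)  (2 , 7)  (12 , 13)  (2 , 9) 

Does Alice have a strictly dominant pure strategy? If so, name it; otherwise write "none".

Opt2 vs Opt1: I: 8>4, II: 4>2, III: 17>1, IV: 3>0.
Opt2 vs Opt3: I: 8>4, II: 4>2, III: 17>12, IV: 3>2.
Opt2 strictly beats every other strategy against every opponent action, so it is strictly dominant.

Opt2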